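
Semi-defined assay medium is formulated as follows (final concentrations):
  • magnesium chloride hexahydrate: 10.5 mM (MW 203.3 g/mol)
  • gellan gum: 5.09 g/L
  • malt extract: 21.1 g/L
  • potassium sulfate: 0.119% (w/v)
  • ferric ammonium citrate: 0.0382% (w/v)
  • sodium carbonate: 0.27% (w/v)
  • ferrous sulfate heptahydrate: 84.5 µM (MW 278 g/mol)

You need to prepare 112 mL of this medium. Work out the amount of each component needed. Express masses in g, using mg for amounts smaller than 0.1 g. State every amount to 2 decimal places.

Target volume = 112 mL = 0.112 L.
magnesium chloride hexahydrate: 10.5 mmol/L × 203.3 g/mol × 0.112 L ÷ 1000 = 0.24 g
gellan gum: 5.09 g/L × 0.112 L = 0.57 g
malt extract: 21.1 g/L × 0.112 L = 2.36 g
potassium sulfate: 0.119% w/v = 1.19 g/L → 1.19 × 0.112 L = 0.13 g
ferric ammonium citrate: 0.0382 g per 100 mL × 112 mL ÷ 100 = 0.042784 g = 42.78 mg
sodium carbonate: 0.27% w/v = 2.7 g/L → 2.7 × 0.112 L = 0.30 g
ferrous sulfate heptahydrate: 84.5 µmol/L × 278 g/mol × 0.112 L ÷ 1000 = 2.63 mg

magnesium chloride hexahydrate 0.24 g; gellan gum 0.57 g; malt extract 2.36 g; potassium sulfate 0.13 g; ferric ammonium citrate 42.78 mg; sodium carbonate 0.30 g; ferrous sulfate heptahydrate 2.63 mg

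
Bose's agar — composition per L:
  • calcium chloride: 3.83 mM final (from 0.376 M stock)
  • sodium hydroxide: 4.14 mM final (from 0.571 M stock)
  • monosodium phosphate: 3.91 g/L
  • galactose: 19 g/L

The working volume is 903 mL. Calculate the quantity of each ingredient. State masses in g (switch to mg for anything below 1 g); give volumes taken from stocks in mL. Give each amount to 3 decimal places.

Working volume: 903 mL = 0.903 L.
calcium chloride: dilute stock: 3.83 mM × 903 mL ÷ 376 mM = 9.198 mL
sodium hydroxide: dilute stock: 4.14 mM × 903 mL ÷ 571 mM = 6.547 mL
monosodium phosphate: 3.91 g/L × 0.903 L = 3.531 g
galactose: 19 g/L × 0.903 L = 17.157 g

calcium chloride 9.198 mL; sodium hydroxide 6.547 mL; monosodium phosphate 3.531 g; galactose 17.157 g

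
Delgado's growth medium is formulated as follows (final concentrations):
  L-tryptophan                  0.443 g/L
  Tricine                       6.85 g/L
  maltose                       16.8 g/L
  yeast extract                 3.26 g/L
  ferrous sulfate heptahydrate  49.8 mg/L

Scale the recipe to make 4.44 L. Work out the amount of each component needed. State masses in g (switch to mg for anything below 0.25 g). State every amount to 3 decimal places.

Scale factor relative to 1 L: 4.44.
L-tryptophan: 0.443 g/L × 4.44 L = 1.967 g
Tricine: 6.85 g/L × 4.44 L = 30.414 g
maltose: 16.8 g/L × 4.44 L = 74.592 g
yeast extract: 3.26 g/L × 4.44 L = 14.474 g
ferrous sulfate heptahydrate: 49.8 mg/L × 4.44 L = 221.112 mg

L-tryptophan 1.967 g; Tricine 30.414 g; maltose 74.592 g; yeast extract 14.474 g; ferrous sulfate heptahydrate 221.112 mg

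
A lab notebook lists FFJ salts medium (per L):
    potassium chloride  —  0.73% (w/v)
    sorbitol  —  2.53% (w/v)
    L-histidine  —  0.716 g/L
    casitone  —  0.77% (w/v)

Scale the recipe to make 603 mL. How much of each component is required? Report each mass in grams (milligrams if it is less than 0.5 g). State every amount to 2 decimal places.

potassium chloride 4.40 g; sorbitol 15.26 g; L-histidine 431.75 mg; casitone 4.64 g

Target volume = 603 mL = 0.603 L.
potassium chloride: 0.73% w/v = 7.3 g/L → 7.3 × 0.603 L = 4.40 g
sorbitol: 2.53 g per 100 mL × 603 mL ÷ 100 = 15.26 g
L-histidine: 0.716 g/L × 0.603 L = 0.431748 g = 431.75 mg
casitone: 0.77 g per 100 mL × 603 mL ÷ 100 = 4.64 g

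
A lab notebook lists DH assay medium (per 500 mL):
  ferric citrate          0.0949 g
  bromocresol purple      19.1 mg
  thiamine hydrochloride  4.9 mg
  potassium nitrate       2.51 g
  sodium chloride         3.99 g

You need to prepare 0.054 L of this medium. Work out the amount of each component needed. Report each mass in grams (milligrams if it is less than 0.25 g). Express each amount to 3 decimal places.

ferric citrate 10.249 mg; bromocresol purple 2.063 mg; thiamine hydrochloride 0.529 mg; potassium nitrate 0.271 g; sodium chloride 0.431 g

Ratio of target to recipe volume: 54 / 500 = 0.108.
ferric citrate: 0.0949 g × (54 mL / 500 mL) = 0.0102492 g = 10.249 mg
bromocresol purple: 19.1 mg × (54 mL / 500 mL) = 2.063 mg
thiamine hydrochloride: 4.9 mg × (54 mL / 500 mL) = 0.529 mg
potassium nitrate: 2.51 g × (54 mL / 500 mL) = 0.271 g
sodium chloride: 3.99 g × (54 mL / 500 mL) = 0.431 g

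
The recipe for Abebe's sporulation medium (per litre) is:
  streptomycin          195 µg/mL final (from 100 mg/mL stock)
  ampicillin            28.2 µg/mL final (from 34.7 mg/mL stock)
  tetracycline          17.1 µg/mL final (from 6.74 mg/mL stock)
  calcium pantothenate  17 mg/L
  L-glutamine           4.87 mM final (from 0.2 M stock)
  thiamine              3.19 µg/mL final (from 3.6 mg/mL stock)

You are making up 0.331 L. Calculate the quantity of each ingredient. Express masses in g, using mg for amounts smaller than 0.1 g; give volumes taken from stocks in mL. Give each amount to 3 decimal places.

Working volume: 0.331 L.
streptomycin: C1V1 = C2V2 → 195 µg/mL × 331 mL ÷ 100000 µg/mL = 0.645 mL
ampicillin: C1V1 = C2V2 → 28.2 µg/mL × 331 mL ÷ 34700 µg/mL = 0.269 mL
tetracycline: V = C2·V2/C1 = 17.1 µg/mL × 331 mL ÷ 6740 µg/mL = 0.840 mL
calcium pantothenate: 17 mg/L × 0.331 L = 5.627 mg
L-glutamine: dilute stock: 4.87 mM × 331 mL ÷ 200 mM = 8.060 mL
thiamine: V = C2·V2/C1 = 3.19 µg/mL × 331 mL ÷ 3600 µg/mL = 0.293 mL

streptomycin 0.645 mL; ampicillin 0.269 mL; tetracycline 0.840 mL; calcium pantothenate 5.627 mg; L-glutamine 8.060 mL; thiamine 0.293 mL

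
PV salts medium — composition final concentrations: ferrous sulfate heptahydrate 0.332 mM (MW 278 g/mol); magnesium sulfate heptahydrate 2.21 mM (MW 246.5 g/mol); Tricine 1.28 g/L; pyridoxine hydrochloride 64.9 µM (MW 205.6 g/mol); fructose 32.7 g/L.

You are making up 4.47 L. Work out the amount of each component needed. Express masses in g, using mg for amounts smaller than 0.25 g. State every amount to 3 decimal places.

Working volume: 4.47 L.
ferrous sulfate heptahydrate: 0.332 mmol/L × 278 g/mol × 4.47 L ÷ 1000 = 0.413 g
magnesium sulfate heptahydrate: 2.21 mmol/L × 246.5 g/mol × 4.47 L ÷ 1000 = 2.435 g
Tricine: 1.28 g/L × 4.47 L = 5.722 g
pyridoxine hydrochloride: 64.9 µmol/L × 205.6 g/mol × 4.47 L ÷ 1000 = 59.645 mg
fructose: 32.7 g/L × 4.47 L = 146.169 g

ferrous sulfate heptahydrate 0.413 g; magnesium sulfate heptahydrate 2.435 g; Tricine 5.722 g; pyridoxine hydrochloride 59.645 mg; fructose 146.169 g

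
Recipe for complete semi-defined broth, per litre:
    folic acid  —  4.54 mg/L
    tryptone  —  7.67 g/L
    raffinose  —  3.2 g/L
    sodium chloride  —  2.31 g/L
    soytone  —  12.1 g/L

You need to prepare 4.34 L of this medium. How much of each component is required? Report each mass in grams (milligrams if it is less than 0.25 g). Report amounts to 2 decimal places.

folic acid 19.70 mg; tryptone 33.29 g; raffinose 13.89 g; sodium chloride 10.03 g; soytone 52.51 g

Working volume: 4.34 L.
folic acid: 4.54 mg/L × 4.34 L = 19.70 mg
tryptone: 7.67 g/L × 4.34 L = 33.29 g
raffinose: 3.2 g/L × 4.34 L = 13.89 g
sodium chloride: 2.31 g/L × 4.34 L = 10.03 g
soytone: 12.1 g/L × 4.34 L = 52.51 g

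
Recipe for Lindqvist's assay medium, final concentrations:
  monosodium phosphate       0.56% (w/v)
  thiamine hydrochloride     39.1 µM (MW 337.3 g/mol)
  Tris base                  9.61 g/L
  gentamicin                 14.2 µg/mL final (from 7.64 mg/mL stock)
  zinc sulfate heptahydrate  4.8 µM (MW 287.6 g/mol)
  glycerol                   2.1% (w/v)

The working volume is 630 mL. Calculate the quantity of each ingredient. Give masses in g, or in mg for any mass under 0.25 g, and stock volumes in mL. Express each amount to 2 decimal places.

monosodium phosphate 3.53 g; thiamine hydrochloride 8.31 mg; Tris base 6.05 g; gentamicin 1.17 mL; zinc sulfate heptahydrate 0.87 mg; glycerol 13.23 g

Target volume = 630 mL = 0.63 L.
monosodium phosphate: 0.56% w/v = 5.6 g/L → 5.6 × 0.63 L = 3.53 g
thiamine hydrochloride: 39.1 µmol/L × 337.3 g/mol × 0.63 L ÷ 1000 = 8.31 mg
Tris base: 9.61 g/L × 0.63 L = 6.05 g
gentamicin: C1V1 = C2V2 → 14.2 µg/mL × 630 mL ÷ 7640 µg/mL = 1.17 mL
zinc sulfate heptahydrate: 4.8 µmol/L × 287.6 g/mol × 0.63 L ÷ 1000 = 0.87 mg
glycerol: 2.1 g per 100 mL × 630 mL ÷ 100 = 13.23 g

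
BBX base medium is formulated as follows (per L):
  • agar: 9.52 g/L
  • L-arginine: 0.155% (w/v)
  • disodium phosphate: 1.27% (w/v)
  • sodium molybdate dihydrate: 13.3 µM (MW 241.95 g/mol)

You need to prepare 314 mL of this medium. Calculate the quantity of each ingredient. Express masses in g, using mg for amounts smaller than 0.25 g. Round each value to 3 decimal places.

agar 2.989 g; L-arginine 0.487 g; disodium phosphate 3.988 g; sodium molybdate dihydrate 1.010 mg

Working volume: 314 mL = 0.314 L.
agar: 9.52 g/L × 0.314 L = 2.989 g
L-arginine: 0.155 g per 100 mL × 314 mL ÷ 100 = 0.487 g
disodium phosphate: 1.27 g per 100 mL × 314 mL ÷ 100 = 3.988 g
sodium molybdate dihydrate: 13.3 µmol/L × 241.95 g/mol × 0.314 L ÷ 1000 = 1.010 mg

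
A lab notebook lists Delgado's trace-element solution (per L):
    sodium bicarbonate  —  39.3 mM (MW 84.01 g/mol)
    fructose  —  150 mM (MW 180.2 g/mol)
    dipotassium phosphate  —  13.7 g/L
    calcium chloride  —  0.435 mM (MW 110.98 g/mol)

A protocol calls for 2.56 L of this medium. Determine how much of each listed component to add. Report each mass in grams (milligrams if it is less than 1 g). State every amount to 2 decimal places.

sodium bicarbonate 8.45 g; fructose 69.20 g; dipotassium phosphate 35.07 g; calcium chloride 123.59 mg

Working volume: 2.56 L.
sodium bicarbonate: 39.3 mmol/L × 84.01 g/mol × 2.56 L ÷ 1000 = 8.45 g
fructose: 150 mmol/L × 180.2 g/mol × 2.56 L ÷ 1000 = 69.20 g
dipotassium phosphate: 13.7 g/L × 2.56 L = 35.07 g
calcium chloride: 0.435 mmol/L × 110.98 mg/mmol × 2.56 L = 123.59 mg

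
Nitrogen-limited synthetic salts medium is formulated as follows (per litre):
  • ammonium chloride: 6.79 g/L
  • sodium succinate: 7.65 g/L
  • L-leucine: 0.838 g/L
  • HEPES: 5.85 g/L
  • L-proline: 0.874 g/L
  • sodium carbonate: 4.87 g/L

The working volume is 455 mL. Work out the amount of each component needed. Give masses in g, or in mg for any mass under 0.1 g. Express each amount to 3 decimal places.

ammonium chloride 3.089 g; sodium succinate 3.481 g; L-leucine 0.381 g; HEPES 2.662 g; L-proline 0.398 g; sodium carbonate 2.216 g

Scale factor relative to 1 L: 0.455.
ammonium chloride: 6.79 g/L × 0.455 L = 3.089 g
sodium succinate: 7.65 g/L × 0.455 L = 3.481 g
L-leucine: 0.838 g/L × 0.455 L = 0.381 g
HEPES: 5.85 g/L × 0.455 L = 2.662 g
L-proline: 0.874 g/L × 0.455 L = 0.398 g
sodium carbonate: 4.87 g/L × 0.455 L = 2.216 g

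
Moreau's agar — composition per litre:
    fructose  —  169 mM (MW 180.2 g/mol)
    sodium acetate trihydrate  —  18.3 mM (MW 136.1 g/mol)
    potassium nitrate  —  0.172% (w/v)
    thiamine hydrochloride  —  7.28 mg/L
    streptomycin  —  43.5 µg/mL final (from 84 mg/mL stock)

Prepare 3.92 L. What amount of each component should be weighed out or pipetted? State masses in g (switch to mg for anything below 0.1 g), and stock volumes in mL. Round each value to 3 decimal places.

Working volume: 3.92 L.
fructose: 169 mmol/L × 180.2 g/mol × 3.92 L ÷ 1000 = 119.379 g
sodium acetate trihydrate: 18.3 mmol/L × 136.1 g/mol × 3.92 L ÷ 1000 = 9.763 g
potassium nitrate: 0.172 g per 100 mL × 3920 mL ÷ 100 = 6.742 g
thiamine hydrochloride: 7.28 mg/L × 3.92 L = 28.538 mg
streptomycin: dilute stock: 43.5 µg/mL × 3920 mL ÷ 84000 µg/mL = 2.030 mL

fructose 119.379 g; sodium acetate trihydrate 9.763 g; potassium nitrate 6.742 g; thiamine hydrochloride 28.538 mg; streptomycin 2.030 mL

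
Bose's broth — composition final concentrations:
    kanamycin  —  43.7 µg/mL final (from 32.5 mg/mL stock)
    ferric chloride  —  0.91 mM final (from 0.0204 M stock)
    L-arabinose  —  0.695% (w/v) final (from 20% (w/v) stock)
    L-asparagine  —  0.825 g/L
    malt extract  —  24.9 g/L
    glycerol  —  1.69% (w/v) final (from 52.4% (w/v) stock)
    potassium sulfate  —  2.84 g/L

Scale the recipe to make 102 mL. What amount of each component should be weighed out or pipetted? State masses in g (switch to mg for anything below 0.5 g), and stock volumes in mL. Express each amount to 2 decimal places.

Working volume: 102 mL = 0.102 L.
kanamycin: C1V1 = C2V2 → 43.7 µg/mL × 102 mL ÷ 32500 µg/mL = 0.14 mL
ferric chloride: V = C2·V2/C1 = 0.91 mM × 102 mL ÷ 20.4 mM = 4.55 mL
L-arabinose: C1V1 = C2V2 → 0.695% ÷ 20% × 102 mL = 3.54 mL
L-asparagine: 0.825 g/L × 0.102 L = 0.08415 g = 84.15 mg
malt extract: 24.9 g/L × 0.102 L = 2.54 g
glycerol: C1V1 = C2V2 → 1.69% ÷ 52.4% × 102 mL = 3.29 mL
potassium sulfate: 2.84 g/L × 0.102 L = 0.28968 g = 289.68 mg

kanamycin 0.14 mL; ferric chloride 4.55 mL; L-arabinose 3.54 mL; L-asparagine 84.15 mg; malt extract 2.54 g; glycerol 3.29 mL; potassium sulfate 289.68 mg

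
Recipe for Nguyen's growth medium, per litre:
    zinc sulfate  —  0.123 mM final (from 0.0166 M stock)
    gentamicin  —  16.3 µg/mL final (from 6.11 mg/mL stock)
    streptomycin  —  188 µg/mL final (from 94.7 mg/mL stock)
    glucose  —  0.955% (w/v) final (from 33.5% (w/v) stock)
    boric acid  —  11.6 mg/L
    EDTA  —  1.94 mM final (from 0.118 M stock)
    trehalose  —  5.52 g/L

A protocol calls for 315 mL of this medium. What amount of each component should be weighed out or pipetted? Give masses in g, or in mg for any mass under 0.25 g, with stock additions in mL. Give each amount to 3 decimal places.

zinc sulfate 2.334 mL; gentamicin 0.840 mL; streptomycin 0.625 mL; glucose 8.980 mL; boric acid 3.654 mg; EDTA 5.179 mL; trehalose 1.739 g

Working volume: 315 mL = 0.315 L.
zinc sulfate: dilute stock: 0.123 mM × 315 mL ÷ 16.6 mM = 2.334 mL
gentamicin: V = C2·V2/C1 = 16.3 µg/mL × 315 mL ÷ 6110 µg/mL = 0.840 mL
streptomycin: C1V1 = C2V2 → 188 µg/mL × 315 mL ÷ 94700 µg/mL = 0.625 mL
glucose: dilute stock: 0.955% ÷ 33.5% × 315 mL = 8.980 mL
boric acid: 11.6 mg/L × 0.315 L = 3.654 mg
EDTA: dilute stock: 1.94 mM × 315 mL ÷ 118 mM = 5.179 mL
trehalose: 5.52 g/L × 0.315 L = 1.739 g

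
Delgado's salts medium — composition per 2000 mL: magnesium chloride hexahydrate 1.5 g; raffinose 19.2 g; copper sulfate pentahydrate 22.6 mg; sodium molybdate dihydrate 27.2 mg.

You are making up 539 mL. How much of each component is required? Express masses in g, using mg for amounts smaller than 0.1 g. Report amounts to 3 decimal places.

Scale factor = 539 mL / 2000 mL = 0.2695.
magnesium chloride hexahydrate: 1.5 g × (539 mL / 2000 mL) = 0.404 g
raffinose: 19.2 g × (539 mL / 2000 mL) = 5.174 g
copper sulfate pentahydrate: 22.6 mg × (539 mL / 2000 mL) = 6.091 mg
sodium molybdate dihydrate: 27.2 mg × (539 mL / 2000 mL) = 7.330 mg

magnesium chloride hexahydrate 0.404 g; raffinose 5.174 g; copper sulfate pentahydrate 6.091 mg; sodium molybdate dihydrate 7.330 mg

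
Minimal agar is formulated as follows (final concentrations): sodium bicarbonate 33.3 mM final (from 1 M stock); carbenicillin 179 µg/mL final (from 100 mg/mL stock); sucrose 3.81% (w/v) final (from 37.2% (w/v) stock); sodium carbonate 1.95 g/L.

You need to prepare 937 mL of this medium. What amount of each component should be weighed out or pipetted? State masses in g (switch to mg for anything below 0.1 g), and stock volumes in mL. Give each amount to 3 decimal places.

Working volume: 937 mL = 0.937 L.
sodium bicarbonate: dilute stock: 33.3 mM × 937 mL ÷ 1000 mM = 31.202 mL
carbenicillin: V = C2·V2/C1 = 179 µg/mL × 937 mL ÷ 100000 µg/mL = 1.677 mL
sucrose: C1V1 = C2V2 → 3.81% ÷ 37.2% × 937 mL = 95.967 mL
sodium carbonate: 1.95 g/L × 0.937 L = 1.827 g

sodium bicarbonate 31.202 mL; carbenicillin 1.677 mL; sucrose 95.967 mL; sodium carbonate 1.827 g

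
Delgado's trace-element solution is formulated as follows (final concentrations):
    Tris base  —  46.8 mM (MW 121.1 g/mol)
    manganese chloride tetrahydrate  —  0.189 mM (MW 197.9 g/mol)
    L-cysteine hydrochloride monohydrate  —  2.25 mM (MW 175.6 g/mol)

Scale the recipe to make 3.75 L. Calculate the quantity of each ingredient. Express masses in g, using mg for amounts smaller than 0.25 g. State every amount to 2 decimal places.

Scale factor relative to 1 L: 3.75.
Tris base: 46.8 mmol/L × 121.1 g/mol × 3.75 L ÷ 1000 = 21.25 g
manganese chloride tetrahydrate: 0.189 mmol/L × 197.9 mg/mmol × 3.75 L = 140.26 mg
L-cysteine hydrochloride monohydrate: 2.25 mmol/L × 175.6 g/mol × 3.75 L ÷ 1000 = 1.48 g

Tris base 21.25 g; manganese chloride tetrahydrate 140.26 mg; L-cysteine hydrochloride monohydrate 1.48 g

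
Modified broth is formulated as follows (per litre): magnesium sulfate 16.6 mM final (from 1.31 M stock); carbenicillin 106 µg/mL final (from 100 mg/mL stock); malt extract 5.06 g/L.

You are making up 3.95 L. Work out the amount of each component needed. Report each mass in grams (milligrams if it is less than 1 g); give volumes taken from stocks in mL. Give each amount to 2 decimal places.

Working volume: 3.95 L.
magnesium sulfate: dilute stock: 16.6 mM × 3950 mL ÷ 1310 mM = 50.05 mL
carbenicillin: dilute stock: 106 µg/mL × 3950 mL ÷ 100000 µg/mL = 4.19 mL
malt extract: 5.06 g/L × 3.95 L = 19.99 g

magnesium sulfate 50.05 mL; carbenicillin 4.19 mL; malt extract 19.99 g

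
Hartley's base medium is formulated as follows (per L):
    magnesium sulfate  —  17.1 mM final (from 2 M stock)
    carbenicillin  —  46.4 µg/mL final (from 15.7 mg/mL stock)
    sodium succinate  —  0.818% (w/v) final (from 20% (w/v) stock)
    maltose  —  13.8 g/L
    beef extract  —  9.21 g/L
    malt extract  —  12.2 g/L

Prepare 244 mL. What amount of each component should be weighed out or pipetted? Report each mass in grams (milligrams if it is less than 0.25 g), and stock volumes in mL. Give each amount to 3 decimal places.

Working volume: 244 mL = 0.244 L.
magnesium sulfate: C1V1 = C2V2 → 17.1 mM × 244 mL ÷ 2000 mM = 2.086 mL
carbenicillin: dilute stock: 46.4 µg/mL × 244 mL ÷ 15700 µg/mL = 0.721 mL
sodium succinate: dilute stock: 0.818% ÷ 20% × 244 mL = 9.980 mL
maltose: 13.8 g/L × 0.244 L = 3.367 g
beef extract: 9.21 g/L × 0.244 L = 2.247 g
malt extract: 12.2 g/L × 0.244 L = 2.977 g

magnesium sulfate 2.086 mL; carbenicillin 0.721 mL; sodium succinate 9.980 mL; maltose 3.367 g; beef extract 2.247 g; malt extract 2.977 g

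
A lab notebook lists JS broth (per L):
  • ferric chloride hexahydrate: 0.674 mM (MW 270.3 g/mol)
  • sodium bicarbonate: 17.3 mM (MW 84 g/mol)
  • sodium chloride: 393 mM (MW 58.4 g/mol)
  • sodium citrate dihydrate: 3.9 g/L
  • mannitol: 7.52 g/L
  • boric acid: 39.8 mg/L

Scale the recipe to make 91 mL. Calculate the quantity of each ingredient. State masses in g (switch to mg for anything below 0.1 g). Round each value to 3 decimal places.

ferric chloride hexahydrate 16.579 mg; sodium bicarbonate 0.132 g; sodium chloride 2.089 g; sodium citrate dihydrate 0.355 g; mannitol 0.684 g; boric acid 3.622 mg

Scale factor relative to 1 L: 0.091.
ferric chloride hexahydrate: 0.674 mmol/L × 270.3 mg/mmol × 0.091 L = 16.579 mg
sodium bicarbonate: 17.3 mmol/L × 84 g/mol × 0.091 L ÷ 1000 = 0.132 g
sodium chloride: 393 mmol/L × 58.4 g/mol × 0.091 L ÷ 1000 = 2.089 g
sodium citrate dihydrate: 3.9 g/L × 0.091 L = 0.355 g
mannitol: 7.52 g/L × 0.091 L = 0.684 g
boric acid: 39.8 mg/L × 0.091 L = 3.622 mg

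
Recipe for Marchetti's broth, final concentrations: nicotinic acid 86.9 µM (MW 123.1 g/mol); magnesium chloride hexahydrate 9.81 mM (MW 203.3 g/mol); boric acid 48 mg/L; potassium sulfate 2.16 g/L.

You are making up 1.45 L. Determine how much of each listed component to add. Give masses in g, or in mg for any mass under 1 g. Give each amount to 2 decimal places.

Working volume: 1.45 L.
nicotinic acid: 86.9 µmol/L × 123.1 g/mol × 1.45 L ÷ 1000 = 15.51 mg
magnesium chloride hexahydrate: 9.81 mmol/L × 203.3 g/mol × 1.45 L ÷ 1000 = 2.89 g
boric acid: 48 mg/L × 1.45 L = 69.60 mg
potassium sulfate: 2.16 g/L × 1.45 L = 3.13 g

nicotinic acid 15.51 mg; magnesium chloride hexahydrate 2.89 g; boric acid 69.60 mg; potassium sulfate 3.13 g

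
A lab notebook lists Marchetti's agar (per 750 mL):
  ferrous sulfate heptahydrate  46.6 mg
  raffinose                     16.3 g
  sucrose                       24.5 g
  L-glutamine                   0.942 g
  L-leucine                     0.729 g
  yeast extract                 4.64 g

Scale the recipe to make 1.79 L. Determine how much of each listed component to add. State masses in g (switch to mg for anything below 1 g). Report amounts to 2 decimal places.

ferrous sulfate heptahydrate 111.22 mg; raffinose 38.90 g; sucrose 58.47 g; L-glutamine 2.25 g; L-leucine 1.74 g; yeast extract 11.07 g

Scale factor = 1790 mL / 750 mL = 2.38667.
ferrous sulfate heptahydrate: 46.6 mg × (1790 mL / 750 mL) = 111.22 mg
raffinose: 16.3 g × (1790 mL / 750 mL) = 38.90 g
sucrose: 24.5 g × (1790 mL / 750 mL) = 58.47 g
L-glutamine: 0.942 g × (1790 mL / 750 mL) = 2.25 g
L-leucine: 0.729 g × (1790 mL / 750 mL) = 1.74 g
yeast extract: 4.64 g × (1790 mL / 750 mL) = 11.07 g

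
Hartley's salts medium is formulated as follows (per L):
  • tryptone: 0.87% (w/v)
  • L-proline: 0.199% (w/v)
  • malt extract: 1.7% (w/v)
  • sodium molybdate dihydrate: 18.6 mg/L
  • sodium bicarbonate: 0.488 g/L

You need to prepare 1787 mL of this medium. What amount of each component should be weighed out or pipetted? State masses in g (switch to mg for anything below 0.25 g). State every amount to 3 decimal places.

tryptone 15.547 g; L-proline 3.556 g; malt extract 30.379 g; sodium molybdate dihydrate 33.238 mg; sodium bicarbonate 0.872 g

Working volume: 1787 mL = 1.787 L.
tryptone: 0.87% w/v = 8.7 g/L → 8.7 × 1.787 L = 15.547 g
L-proline: 0.199% w/v = 1.99 g/L → 1.99 × 1.787 L = 3.556 g
malt extract: 1.7% w/v = 17 g/L → 17 × 1.787 L = 30.379 g
sodium molybdate dihydrate: 18.6 mg/L × 1.787 L = 33.238 mg
sodium bicarbonate: 0.488 g/L × 1.787 L = 0.872 g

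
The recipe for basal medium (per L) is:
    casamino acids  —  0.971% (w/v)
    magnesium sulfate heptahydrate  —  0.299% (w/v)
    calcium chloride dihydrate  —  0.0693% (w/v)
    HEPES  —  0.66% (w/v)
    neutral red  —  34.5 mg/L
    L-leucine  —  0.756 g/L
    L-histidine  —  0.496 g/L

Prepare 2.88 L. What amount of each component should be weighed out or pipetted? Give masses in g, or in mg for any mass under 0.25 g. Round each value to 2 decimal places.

casamino acids 27.96 g; magnesium sulfate heptahydrate 8.61 g; calcium chloride dihydrate 2.00 g; HEPES 19.01 g; neutral red 99.36 mg; L-leucine 2.18 g; L-histidine 1.43 g

Scale factor relative to 1 L: 2.88.
casamino acids: 0.971% w/v = 9.71 g/L → 9.71 × 2.88 L = 27.96 g
magnesium sulfate heptahydrate: 0.299% w/v = 2.99 g/L → 2.99 × 2.88 L = 8.61 g
calcium chloride dihydrate: 0.0693 g per 100 mL × 2880 mL ÷ 100 = 2.00 g
HEPES: 0.66% w/v = 6.6 g/L → 6.6 × 2.88 L = 19.01 g
neutral red: 34.5 mg/L × 2.88 L = 99.36 mg
L-leucine: 0.756 g/L × 2.88 L = 2.18 g
L-histidine: 0.496 g/L × 2.88 L = 1.43 g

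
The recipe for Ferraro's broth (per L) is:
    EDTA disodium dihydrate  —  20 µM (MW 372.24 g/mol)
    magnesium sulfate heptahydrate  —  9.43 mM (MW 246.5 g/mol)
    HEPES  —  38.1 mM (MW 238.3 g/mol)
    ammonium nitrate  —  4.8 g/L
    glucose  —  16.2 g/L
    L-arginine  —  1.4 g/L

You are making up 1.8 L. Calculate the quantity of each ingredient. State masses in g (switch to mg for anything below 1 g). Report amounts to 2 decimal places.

EDTA disodium dihydrate 13.40 mg; magnesium sulfate heptahydrate 4.18 g; HEPES 16.34 g; ammonium nitrate 8.64 g; glucose 29.16 g; L-arginine 2.52 g

Scale factor relative to 1 L: 1.8.
EDTA disodium dihydrate: 20 µmol/L × 372.24 g/mol × 1.8 L ÷ 1000 = 13.40 mg
magnesium sulfate heptahydrate: 9.43 mmol/L × 246.5 g/mol × 1.8 L ÷ 1000 = 4.18 g
HEPES: 38.1 mmol/L × 238.3 g/mol × 1.8 L ÷ 1000 = 16.34 g
ammonium nitrate: 4.8 g/L × 1.8 L = 8.64 g
glucose: 16.2 g/L × 1.8 L = 29.16 g
L-arginine: 1.4 g/L × 1.8 L = 2.52 g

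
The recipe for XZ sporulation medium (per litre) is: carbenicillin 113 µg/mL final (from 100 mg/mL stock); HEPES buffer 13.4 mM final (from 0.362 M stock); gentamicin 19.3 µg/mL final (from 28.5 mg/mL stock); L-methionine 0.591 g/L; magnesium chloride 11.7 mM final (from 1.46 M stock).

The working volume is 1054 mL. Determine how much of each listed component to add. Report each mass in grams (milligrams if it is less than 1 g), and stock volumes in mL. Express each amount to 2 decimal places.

carbenicillin 1.19 mL; HEPES buffer 39.02 mL; gentamicin 0.71 mL; L-methionine 622.91 mg; magnesium chloride 8.45 mL

Working volume: 1054 mL = 1.054 L.
carbenicillin: V = C2·V2/C1 = 113 µg/mL × 1054 mL ÷ 100000 µg/mL = 1.19 mL
HEPES buffer: dilute stock: 13.4 mM × 1054 mL ÷ 362 mM = 39.02 mL
gentamicin: V = C2·V2/C1 = 19.3 µg/mL × 1054 mL ÷ 28500 µg/mL = 0.71 mL
L-methionine: 0.591 g/L × 1.054 L = 0.622914 g = 622.91 mg
magnesium chloride: dilute stock: 11.7 mM × 1054 mL ÷ 1460 mM = 8.45 mL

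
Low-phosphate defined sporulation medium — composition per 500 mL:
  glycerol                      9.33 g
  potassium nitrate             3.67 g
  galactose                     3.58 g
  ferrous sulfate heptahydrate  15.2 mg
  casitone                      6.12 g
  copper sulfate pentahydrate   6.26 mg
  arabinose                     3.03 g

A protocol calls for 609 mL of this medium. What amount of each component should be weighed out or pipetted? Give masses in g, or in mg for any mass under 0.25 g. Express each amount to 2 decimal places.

Ratio of target to recipe volume: 609 / 500 = 1.218.
glycerol: 9.33 g × (609 mL / 500 mL) = 11.36 g
potassium nitrate: 3.67 g × (609 mL / 500 mL) = 4.47 g
galactose: 3.58 g × (609 mL / 500 mL) = 4.36 g
ferrous sulfate heptahydrate: 15.2 mg × (609 mL / 500 mL) = 18.51 mg
casitone: 6.12 g × (609 mL / 500 mL) = 7.45 g
copper sulfate pentahydrate: 6.26 mg × (609 mL / 500 mL) = 7.62 mg
arabinose: 3.03 g × (609 mL / 500 mL) = 3.69 g

glycerol 11.36 g; potassium nitrate 4.47 g; galactose 4.36 g; ferrous sulfate heptahydrate 18.51 mg; casitone 7.45 g; copper sulfate pentahydrate 7.62 mg; arabinose 3.69 g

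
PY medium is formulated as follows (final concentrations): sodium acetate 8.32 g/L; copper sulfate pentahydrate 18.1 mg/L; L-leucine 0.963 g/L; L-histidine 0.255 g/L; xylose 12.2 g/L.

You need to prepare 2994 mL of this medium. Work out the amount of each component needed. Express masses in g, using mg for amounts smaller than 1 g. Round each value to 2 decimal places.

sodium acetate 24.91 g; copper sulfate pentahydrate 54.19 mg; L-leucine 2.88 g; L-histidine 763.47 mg; xylose 36.53 g

Target volume = 2994 mL = 2.994 L.
sodium acetate: 8.32 g/L × 2.994 L = 24.91 g
copper sulfate pentahydrate: 18.1 mg/L × 2.994 L = 54.19 mg
L-leucine: 0.963 g/L × 2.994 L = 2.88 g
L-histidine: 0.255 g/L × 2.994 L = 0.76347 g = 763.47 mg
xylose: 12.2 g/L × 2.994 L = 36.53 g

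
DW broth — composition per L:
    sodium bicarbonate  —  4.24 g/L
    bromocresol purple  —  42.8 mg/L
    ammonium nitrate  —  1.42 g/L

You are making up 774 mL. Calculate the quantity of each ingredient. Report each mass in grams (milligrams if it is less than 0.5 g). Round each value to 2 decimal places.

sodium bicarbonate 3.28 g; bromocresol purple 33.13 mg; ammonium nitrate 1.10 g

Target volume = 774 mL = 0.774 L.
sodium bicarbonate: 4.24 g/L × 0.774 L = 3.28 g
bromocresol purple: 42.8 mg/L × 0.774 L = 33.13 mg
ammonium nitrate: 1.42 g/L × 0.774 L = 1.10 g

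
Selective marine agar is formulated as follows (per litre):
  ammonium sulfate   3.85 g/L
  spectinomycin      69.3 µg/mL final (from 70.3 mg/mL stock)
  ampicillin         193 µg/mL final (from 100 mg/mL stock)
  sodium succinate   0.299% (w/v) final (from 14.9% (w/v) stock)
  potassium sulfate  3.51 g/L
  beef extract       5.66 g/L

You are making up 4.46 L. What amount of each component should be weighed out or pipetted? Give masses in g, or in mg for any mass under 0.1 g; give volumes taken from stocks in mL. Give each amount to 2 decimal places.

ammonium sulfate 17.17 g; spectinomycin 4.40 mL; ampicillin 8.61 mL; sodium succinate 89.50 mL; potassium sulfate 15.65 g; beef extract 25.24 g

Scale factor relative to 1 L: 4.46.
ammonium sulfate: 3.85 g/L × 4.46 L = 17.17 g
spectinomycin: C1V1 = C2V2 → 69.3 µg/mL × 4460 mL ÷ 70300 µg/mL = 4.40 mL
ampicillin: V = C2·V2/C1 = 193 µg/mL × 4460 mL ÷ 100000 µg/mL = 8.61 mL
sodium succinate: dilute stock: 0.299% ÷ 14.9% × 4460 mL = 89.50 mL
potassium sulfate: 3.51 g/L × 4.46 L = 15.65 g
beef extract: 5.66 g/L × 4.46 L = 25.24 g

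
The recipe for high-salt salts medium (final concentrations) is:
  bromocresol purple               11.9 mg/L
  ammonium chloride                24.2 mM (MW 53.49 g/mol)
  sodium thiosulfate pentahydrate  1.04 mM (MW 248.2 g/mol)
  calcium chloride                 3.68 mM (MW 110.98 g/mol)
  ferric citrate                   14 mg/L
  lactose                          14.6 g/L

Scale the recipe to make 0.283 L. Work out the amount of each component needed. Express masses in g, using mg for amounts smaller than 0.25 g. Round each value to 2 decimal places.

bromocresol purple 3.37 mg; ammonium chloride 0.37 g; sodium thiosulfate pentahydrate 73.05 mg; calcium chloride 115.58 mg; ferric citrate 3.96 mg; lactose 4.13 g

Working volume: 0.283 L.
bromocresol purple: 11.9 mg/L × 0.283 L = 3.37 mg
ammonium chloride: 24.2 mmol/L × 53.49 g/mol × 0.283 L ÷ 1000 = 0.37 g
sodium thiosulfate pentahydrate: 1.04 mmol/L × 248.2 mg/mmol × 0.283 L = 73.05 mg
calcium chloride: 3.68 mmol/L × 110.98 mg/mmol × 0.283 L = 115.58 mg
ferric citrate: 14 mg/L × 0.283 L = 3.96 mg
lactose: 14.6 g/L × 0.283 L = 4.13 g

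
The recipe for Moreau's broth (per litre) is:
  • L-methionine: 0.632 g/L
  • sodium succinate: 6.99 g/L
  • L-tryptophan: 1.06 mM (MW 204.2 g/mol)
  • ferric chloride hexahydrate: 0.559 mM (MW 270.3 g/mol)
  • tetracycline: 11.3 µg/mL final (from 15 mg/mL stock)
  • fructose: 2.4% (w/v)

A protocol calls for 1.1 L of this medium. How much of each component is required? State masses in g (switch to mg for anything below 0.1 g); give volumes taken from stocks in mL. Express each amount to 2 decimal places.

Scale factor relative to 1 L: 1.1.
L-methionine: 0.632 g/L × 1.1 L = 0.70 g
sodium succinate: 6.99 g/L × 1.1 L = 7.69 g
L-tryptophan: 1.06 mmol/L × 204.2 g/mol × 1.1 L ÷ 1000 = 0.24 g
ferric chloride hexahydrate: 0.559 mmol/L × 270.3 g/mol × 1.1 L ÷ 1000 = 0.17 g
tetracycline: V = C2·V2/C1 = 11.3 µg/mL × 1100 mL ÷ 15000 µg/mL = 0.83 mL
fructose: 2.4 g per 100 mL × 1100 mL ÷ 100 = 26.40 g

L-methionine 0.70 g; sodium succinate 7.69 g; L-tryptophan 0.24 g; ferric chloride hexahydrate 0.17 g; tetracycline 0.83 mL; fructose 26.40 g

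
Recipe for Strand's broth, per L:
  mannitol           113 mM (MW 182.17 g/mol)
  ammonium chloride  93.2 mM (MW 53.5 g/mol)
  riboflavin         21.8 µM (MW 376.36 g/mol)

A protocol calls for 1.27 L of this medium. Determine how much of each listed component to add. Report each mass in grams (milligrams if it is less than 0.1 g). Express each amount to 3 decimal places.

Scale factor relative to 1 L: 1.27.
mannitol: 113 mmol/L × 182.17 g/mol × 1.27 L ÷ 1000 = 26.143 g
ammonium chloride: 93.2 mmol/L × 53.5 g/mol × 1.27 L ÷ 1000 = 6.332 g
riboflavin: 21.8 µmol/L × 376.36 g/mol × 1.27 L ÷ 1000 = 10.420 mg

mannitol 26.143 g; ammonium chloride 6.332 g; riboflavin 10.420 mg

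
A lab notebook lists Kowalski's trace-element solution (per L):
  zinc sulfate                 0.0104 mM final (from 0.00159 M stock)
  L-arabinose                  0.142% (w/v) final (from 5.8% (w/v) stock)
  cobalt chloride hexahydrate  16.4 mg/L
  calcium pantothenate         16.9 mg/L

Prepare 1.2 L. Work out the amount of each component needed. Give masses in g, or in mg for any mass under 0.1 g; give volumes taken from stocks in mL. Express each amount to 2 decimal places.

zinc sulfate 7.85 mL; L-arabinose 29.38 mL; cobalt chloride hexahydrate 19.68 mg; calcium pantothenate 20.28 mg

Working volume: 1.2 L.
zinc sulfate: C1V1 = C2V2 → 0.0104 mM × 1200 mL ÷ 1.59 mM = 7.85 mL
L-arabinose: dilute stock: 0.142% ÷ 5.8% × 1200 mL = 29.38 mL
cobalt chloride hexahydrate: 16.4 mg/L × 1.2 L = 19.68 mg
calcium pantothenate: 16.9 mg/L × 1.2 L = 20.28 mg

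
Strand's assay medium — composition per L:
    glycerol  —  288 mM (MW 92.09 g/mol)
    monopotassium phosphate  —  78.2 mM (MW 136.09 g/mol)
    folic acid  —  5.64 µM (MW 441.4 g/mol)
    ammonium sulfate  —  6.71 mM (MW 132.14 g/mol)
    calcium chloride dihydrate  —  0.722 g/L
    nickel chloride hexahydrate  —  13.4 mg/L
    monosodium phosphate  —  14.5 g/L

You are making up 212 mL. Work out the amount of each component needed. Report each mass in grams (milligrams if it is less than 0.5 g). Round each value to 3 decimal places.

glycerol 5.623 g; monopotassium phosphate 2.256 g; folic acid 0.528 mg; ammonium sulfate 187.972 mg; calcium chloride dihydrate 153.064 mg; nickel chloride hexahydrate 2.841 mg; monosodium phosphate 3.074 g

Working volume: 212 mL = 0.212 L.
glycerol: 288 mmol/L × 92.09 g/mol × 0.212 L ÷ 1000 = 5.623 g
monopotassium phosphate: 78.2 mmol/L × 136.09 g/mol × 0.212 L ÷ 1000 = 2.256 g
folic acid: 5.64 µmol/L × 441.4 g/mol × 0.212 L ÷ 1000 = 0.528 mg
ammonium sulfate: 6.71 mmol/L × 132.14 mg/mmol × 0.212 L = 187.972 mg
calcium chloride dihydrate: 0.722 g/L × 0.212 L = 0.153064 g = 153.064 mg
nickel chloride hexahydrate: 13.4 mg/L × 0.212 L = 2.841 mg
monosodium phosphate: 14.5 g/L × 0.212 L = 3.074 g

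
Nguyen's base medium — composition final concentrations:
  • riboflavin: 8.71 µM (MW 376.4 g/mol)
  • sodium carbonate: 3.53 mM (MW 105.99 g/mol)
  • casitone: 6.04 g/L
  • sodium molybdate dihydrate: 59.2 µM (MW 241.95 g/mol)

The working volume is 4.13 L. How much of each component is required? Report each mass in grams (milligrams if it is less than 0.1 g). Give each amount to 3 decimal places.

riboflavin 13.540 mg; sodium carbonate 1.545 g; casitone 24.945 g; sodium molybdate dihydrate 59.156 mg

Scale factor relative to 1 L: 4.13.
riboflavin: 8.71 µmol/L × 376.4 g/mol × 4.13 L ÷ 1000 = 13.540 mg
sodium carbonate: 3.53 mmol/L × 105.99 g/mol × 4.13 L ÷ 1000 = 1.545 g
casitone: 6.04 g/L × 4.13 L = 24.945 g
sodium molybdate dihydrate: 59.2 µmol/L × 241.95 g/mol × 4.13 L ÷ 1000 = 59.156 mg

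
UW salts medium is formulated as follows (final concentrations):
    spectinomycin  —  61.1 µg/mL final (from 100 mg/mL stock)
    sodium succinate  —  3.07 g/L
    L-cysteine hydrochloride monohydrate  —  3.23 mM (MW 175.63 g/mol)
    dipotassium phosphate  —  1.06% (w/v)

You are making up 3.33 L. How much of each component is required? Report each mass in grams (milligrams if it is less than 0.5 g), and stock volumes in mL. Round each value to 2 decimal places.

spectinomycin 2.03 mL; sodium succinate 10.22 g; L-cysteine hydrochloride monohydrate 1.89 g; dipotassium phosphate 35.30 g

Working volume: 3.33 L.
spectinomycin: C1V1 = C2V2 → 61.1 µg/mL × 3330 mL ÷ 100000 µg/mL = 2.03 mL
sodium succinate: 3.07 g/L × 3.33 L = 10.22 g
L-cysteine hydrochloride monohydrate: 3.23 mmol/L × 175.63 g/mol × 3.33 L ÷ 1000 = 1.89 g
dipotassium phosphate: 1.06 g per 100 mL × 3330 mL ÷ 100 = 35.30 g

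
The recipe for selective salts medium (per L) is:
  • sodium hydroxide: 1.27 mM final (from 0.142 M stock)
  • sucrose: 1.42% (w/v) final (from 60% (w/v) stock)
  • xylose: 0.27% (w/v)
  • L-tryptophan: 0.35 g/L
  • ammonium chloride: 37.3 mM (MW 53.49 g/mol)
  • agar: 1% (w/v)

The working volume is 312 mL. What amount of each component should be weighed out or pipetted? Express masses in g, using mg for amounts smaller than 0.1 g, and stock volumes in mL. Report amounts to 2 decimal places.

sodium hydroxide 2.79 mL; sucrose 7.38 mL; xylose 0.84 g; L-tryptophan 0.11 g; ammonium chloride 0.62 g; agar 3.12 g

Scale factor relative to 1 L: 0.312.
sodium hydroxide: dilute stock: 1.27 mM × 312 mL ÷ 142 mM = 2.79 mL
sucrose: C1V1 = C2V2 → 1.42% ÷ 60% × 312 mL = 7.38 mL
xylose: 0.27 g per 100 mL × 312 mL ÷ 100 = 0.84 g
L-tryptophan: 0.35 g/L × 0.312 L = 0.11 g
ammonium chloride: 37.3 mmol/L × 53.49 g/mol × 0.312 L ÷ 1000 = 0.62 g
agar: 1 g per 100 mL × 312 mL ÷ 100 = 3.12 g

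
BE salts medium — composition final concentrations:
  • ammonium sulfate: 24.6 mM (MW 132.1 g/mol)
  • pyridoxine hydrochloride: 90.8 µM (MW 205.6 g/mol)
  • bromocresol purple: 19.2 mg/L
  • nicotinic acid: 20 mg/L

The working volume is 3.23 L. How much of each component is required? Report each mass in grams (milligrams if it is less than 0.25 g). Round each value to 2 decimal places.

Working volume: 3.23 L.
ammonium sulfate: 24.6 mmol/L × 132.1 g/mol × 3.23 L ÷ 1000 = 10.50 g
pyridoxine hydrochloride: 90.8 µmol/L × 205.6 g/mol × 3.23 L ÷ 1000 = 60.30 mg
bromocresol purple: 19.2 mg/L × 3.23 L = 62.02 mg
nicotinic acid: 20 mg/L × 3.23 L = 64.60 mg

ammonium sulfate 10.50 g; pyridoxine hydrochloride 60.30 mg; bromocresol purple 62.02 mg; nicotinic acid 64.60 mg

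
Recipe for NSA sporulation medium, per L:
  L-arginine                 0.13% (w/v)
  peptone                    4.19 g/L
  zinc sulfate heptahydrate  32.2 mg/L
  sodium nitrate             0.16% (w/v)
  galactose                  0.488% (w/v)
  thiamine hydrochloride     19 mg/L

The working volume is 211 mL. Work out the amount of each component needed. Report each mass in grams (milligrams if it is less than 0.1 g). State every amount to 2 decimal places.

L-arginine 0.27 g; peptone 0.88 g; zinc sulfate heptahydrate 6.79 mg; sodium nitrate 0.34 g; galactose 1.03 g; thiamine hydrochloride 4.01 mg

Working volume: 211 mL = 0.211 L.
L-arginine: 0.13 g per 100 mL × 211 mL ÷ 100 = 0.27 g
peptone: 4.19 g/L × 0.211 L = 0.88 g
zinc sulfate heptahydrate: 32.2 mg/L × 0.211 L = 6.79 mg
sodium nitrate: 0.16% w/v = 1.6 g/L → 1.6 × 0.211 L = 0.34 g
galactose: 0.488% w/v = 4.88 g/L → 4.88 × 0.211 L = 1.03 g
thiamine hydrochloride: 19 mg/L × 0.211 L = 4.01 mg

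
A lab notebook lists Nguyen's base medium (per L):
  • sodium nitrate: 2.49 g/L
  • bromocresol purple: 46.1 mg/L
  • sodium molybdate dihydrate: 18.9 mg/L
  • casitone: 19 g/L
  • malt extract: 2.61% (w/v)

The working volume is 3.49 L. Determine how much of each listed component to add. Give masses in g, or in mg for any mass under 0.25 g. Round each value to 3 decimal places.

sodium nitrate 8.690 g; bromocresol purple 160.889 mg; sodium molybdate dihydrate 65.961 mg; casitone 66.310 g; malt extract 91.089 g

Working volume: 3.49 L.
sodium nitrate: 2.49 g/L × 3.49 L = 8.690 g
bromocresol purple: 46.1 mg/L × 3.49 L = 160.889 mg
sodium molybdate dihydrate: 18.9 mg/L × 3.49 L = 65.961 mg
casitone: 19 g/L × 3.49 L = 66.310 g
malt extract: 2.61 g per 100 mL × 3490 mL ÷ 100 = 91.089 g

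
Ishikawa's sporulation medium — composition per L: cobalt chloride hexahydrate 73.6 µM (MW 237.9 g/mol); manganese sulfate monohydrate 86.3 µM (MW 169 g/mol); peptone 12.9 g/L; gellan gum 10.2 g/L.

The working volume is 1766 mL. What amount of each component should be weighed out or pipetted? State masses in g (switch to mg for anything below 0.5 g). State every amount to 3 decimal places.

cobalt chloride hexahydrate 30.922 mg; manganese sulfate monohydrate 25.757 mg; peptone 22.781 g; gellan gum 18.013 g

Target volume = 1766 mL = 1.766 L.
cobalt chloride hexahydrate: 73.6 µmol/L × 237.9 g/mol × 1.766 L ÷ 1000 = 30.922 mg
manganese sulfate monohydrate: 86.3 µmol/L × 169 g/mol × 1.766 L ÷ 1000 = 25.757 mg
peptone: 12.9 g/L × 1.766 L = 22.781 g
gellan gum: 10.2 g/L × 1.766 L = 18.013 g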